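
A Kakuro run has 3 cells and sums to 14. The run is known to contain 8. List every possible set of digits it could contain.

{1,5,8}; {2,4,8}

3 distinct digits from 1–9 sum between 6 and 24.
Keeping only sets containing 8.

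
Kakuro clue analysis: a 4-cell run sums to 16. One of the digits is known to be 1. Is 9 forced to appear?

No

Counterexample: {1,2,5,8} sums to 16 under that restriction without using 9.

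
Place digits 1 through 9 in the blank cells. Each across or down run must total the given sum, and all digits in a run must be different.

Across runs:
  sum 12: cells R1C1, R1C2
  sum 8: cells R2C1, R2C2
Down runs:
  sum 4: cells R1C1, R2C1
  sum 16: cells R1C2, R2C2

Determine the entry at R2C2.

4 in 2 cells must be {1,3}; 16 in 2 cells must be {7,9}.
The 12 across and the 4 down share only 3, so R1C1 = 3.
R1C2 = 12 − 3 = 9 completes the 12 across.
R2C1 = 4 − 3 = 1 completes the 4 down.
R2C2 = 8 − 1 = 7 completes the 8 across.

7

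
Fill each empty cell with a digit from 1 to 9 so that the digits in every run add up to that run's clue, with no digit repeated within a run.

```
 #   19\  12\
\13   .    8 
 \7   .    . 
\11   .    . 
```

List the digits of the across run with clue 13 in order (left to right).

R1C1 = 13 − 8 = 5 completes the 13 across.
R2C1 = 6: the only remaining digit allowed by both the 7 across and the 19 down.
R2C2 = 7 − 6 = 1 completes the 7 across.
R3C1 = 19 − 11 = 8 completes the 19 down.
R3C2 = 11 − 8 = 3 completes the 11 across.

5 8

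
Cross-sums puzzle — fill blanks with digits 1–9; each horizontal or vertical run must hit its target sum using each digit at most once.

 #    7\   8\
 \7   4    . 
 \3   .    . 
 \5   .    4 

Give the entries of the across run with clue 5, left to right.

3 in 2 cells must be {1,2}; 7 in 3 cells must be {1,2,4}.
R1C2 = 7 − 4 = 3 completes the 7 across.
R2C2 = 8 − 7 = 1 completes the 8 down.
R3C1 = 5 − 4 = 1 completes the 5 across.
R2C1 = 3 − 1 = 2 completes the 3 across.

1 4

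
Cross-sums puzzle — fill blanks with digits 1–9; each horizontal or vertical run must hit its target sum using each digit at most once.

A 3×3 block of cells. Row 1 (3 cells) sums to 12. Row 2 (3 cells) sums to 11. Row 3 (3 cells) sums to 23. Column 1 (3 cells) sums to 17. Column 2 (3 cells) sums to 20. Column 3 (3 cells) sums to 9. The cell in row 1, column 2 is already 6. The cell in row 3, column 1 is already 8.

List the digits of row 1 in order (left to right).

23 in 3 cells must be {6,8,9}.
(2,2) = 5: the only remaining digit allowed by both the 11 across and the 20 down.
(3,2) = 20 − 11 = 9 completes the 20 down.
(3,3) = 23 − 17 = 6 completes the 23 across.
Given what's placed, (2,3) must be 2 to fit the 11 across and 9 down.
(1,3) = 9 − 8 = 1 completes the 9 down.
(2,1) = 11 − 7 = 4 completes the 11 across.
(1,1) = 12 − 7 = 5 completes the 12 across.

5, 6, 1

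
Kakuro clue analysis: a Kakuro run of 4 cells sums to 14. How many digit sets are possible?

5

4 distinct digits from 1–9 sum between 10 and 30.
Enumerating: {1,2,3,8}, {1,2,4,7}, {1,2,5,6}, {1,3,4,6}, {2,3,4,5}.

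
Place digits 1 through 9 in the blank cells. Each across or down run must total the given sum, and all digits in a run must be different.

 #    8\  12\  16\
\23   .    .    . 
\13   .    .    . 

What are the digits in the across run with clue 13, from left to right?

2 4 7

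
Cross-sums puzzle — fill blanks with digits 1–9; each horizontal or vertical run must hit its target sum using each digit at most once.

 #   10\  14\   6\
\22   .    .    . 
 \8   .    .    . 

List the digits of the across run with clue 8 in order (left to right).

2, 5, 1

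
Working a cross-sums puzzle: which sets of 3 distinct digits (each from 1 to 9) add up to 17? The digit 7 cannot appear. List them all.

{2,6,9}; {3,5,9}; {3,6,8}; {4,5,8}

3 distinct digits from 1–9 sum between 6 and 24.
Dropping sets that contain 7.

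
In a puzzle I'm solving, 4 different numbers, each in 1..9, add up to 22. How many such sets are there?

4 distinct digits from 1–9 sum between 10 and 30.

11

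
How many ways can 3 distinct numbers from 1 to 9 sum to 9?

3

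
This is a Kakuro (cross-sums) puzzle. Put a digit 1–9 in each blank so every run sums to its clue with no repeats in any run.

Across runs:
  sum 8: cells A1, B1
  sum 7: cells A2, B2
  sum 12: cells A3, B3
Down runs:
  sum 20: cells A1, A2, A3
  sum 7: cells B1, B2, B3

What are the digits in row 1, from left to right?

7 1

7 in 3 cells must be {1,2,4}.
The 12 across and the 7 down share only 4, so B3 = 4.
A3 = 12 − 4 = 8 completes the 12 across.
Nothing is forced directly, so branch on B1, whose candidates are 1 or 2. If B1 = 2: then A1 would have to be in {6} for the 8 across but in {3,5,7,9} for the 20 down — contradiction. So B1 = 1.
A1 = 8 − 1 = 7 completes the 8 across.
A2 = 20 − 15 = 5 completes the 20 down.
B2 = 7 − 5 = 2 completes the 7 across.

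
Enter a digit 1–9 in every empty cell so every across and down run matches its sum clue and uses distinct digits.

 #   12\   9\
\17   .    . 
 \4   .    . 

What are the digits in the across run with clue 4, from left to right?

3 1

17 in 2 cells must be {8,9}; 4 in 2 cells must be {1,3}.
The 17 across and the 9 down share only 8, so R1C2 = 8.
The 4 across and the 12 down share only 3, so R2C1 = 3.
R2C2 = 4 − 3 = 1 completes the 4 across.
R1C1 = 17 − 8 = 9 completes the 17 across.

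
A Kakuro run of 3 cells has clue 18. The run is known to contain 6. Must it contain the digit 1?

No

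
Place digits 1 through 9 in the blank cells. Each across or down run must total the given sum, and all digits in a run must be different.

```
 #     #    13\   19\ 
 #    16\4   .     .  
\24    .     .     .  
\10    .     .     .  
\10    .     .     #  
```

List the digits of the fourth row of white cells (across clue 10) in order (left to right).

7 3

4 in 2 cells must be {1,3}; 24 in 3 cells must be {7,8,9}.
Only 3 fits R1C3 under both its across sum 4 and down sum 19.
The 24 across and the 13 down share only 7, so R2C2 = 7.
R2C3 = 9: the only remaining digit allowed by both the 24 across and the 19 down.
R3C3 = 19 − 12 = 7 completes the 19 down.
R1C2 = 4 − 3 = 1 completes the 4 across.
R2C1 = 24 − 16 = 8 completes the 24 across.
Given what's placed, R3C2 must be 2 to fit the 10 across and 13 down.
R4C2 = 13 − 10 = 3 completes the 13 down.
R3C1 = 10 − 9 = 1 completes the 10 across.
R4C1 = 10 − 3 = 7 completes the 10 across.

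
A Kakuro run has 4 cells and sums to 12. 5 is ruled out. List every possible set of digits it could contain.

{1,2,3,6}

4 distinct digits from 1–9 sum between 10 and 30.
Dropping sets that contain 5.
Only one set works: {1,2,3,6}.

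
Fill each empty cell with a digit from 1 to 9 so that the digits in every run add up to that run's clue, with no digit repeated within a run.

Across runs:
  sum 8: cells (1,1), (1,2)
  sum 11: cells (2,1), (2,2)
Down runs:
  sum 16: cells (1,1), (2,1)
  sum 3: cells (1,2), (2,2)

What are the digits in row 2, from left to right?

16 in 2 cells must be {7,9}; 3 in 2 cells must be {1,2}.
The 8 across and the 16 down share only 7, so (1,1) = 7.
(1,2) = 8 − 7 = 1 completes the 8 across.
(2,1) = 16 − 7 = 9 completes the 16 down.
(2,2) = 11 − 9 = 2 completes the 11 across.

9, 2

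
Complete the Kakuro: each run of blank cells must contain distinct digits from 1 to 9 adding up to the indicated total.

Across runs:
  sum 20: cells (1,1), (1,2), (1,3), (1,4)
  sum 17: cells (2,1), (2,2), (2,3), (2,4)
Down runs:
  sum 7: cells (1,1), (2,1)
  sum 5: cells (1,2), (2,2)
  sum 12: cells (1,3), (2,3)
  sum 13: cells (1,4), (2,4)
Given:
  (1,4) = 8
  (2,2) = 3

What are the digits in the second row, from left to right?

1 3 8 5

(1,2) = 5 − 3 = 2 completes the 5 down.
(2,4) = 13 − 8 = 5 completes the 13 down.
No cell is forced outright now. (2,1) can only be 1 or 2 (the digits allowed by both its 17 across and its 7 down). If (2,1) = 2: then (1,1) would have to be in {1,3,4,6,7,9} for the 20 across but in {5} for the 7 down — contradiction. So (2,1) = 1.
(1,1) = 7 − 1 = 6 completes the 7 down.
(1,3) = 20 − 16 = 4 completes the 20 across.
(2,3) = 17 − 9 = 8 completes the 17 across.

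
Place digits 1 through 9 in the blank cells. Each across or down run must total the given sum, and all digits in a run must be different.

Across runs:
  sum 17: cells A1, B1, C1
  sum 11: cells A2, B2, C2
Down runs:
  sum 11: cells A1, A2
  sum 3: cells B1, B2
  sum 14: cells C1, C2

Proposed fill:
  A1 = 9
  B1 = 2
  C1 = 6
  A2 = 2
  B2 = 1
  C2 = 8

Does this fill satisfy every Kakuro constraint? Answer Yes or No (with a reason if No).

Across: 9+2+6=17; 2+1+8=11. Down: 9+2=11; 2+1=3; 6+8=14. No digit repeats within any run.

Yes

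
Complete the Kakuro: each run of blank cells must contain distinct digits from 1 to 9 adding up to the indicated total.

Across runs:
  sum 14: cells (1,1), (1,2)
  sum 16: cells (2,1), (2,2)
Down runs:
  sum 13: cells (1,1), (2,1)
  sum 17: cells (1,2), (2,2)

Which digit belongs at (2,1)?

16 in 2 cells must be {7,9}; 17 in 2 cells must be {8,9}.
The 16 across and the 17 down share only 9, so (2,2) = 9.
(1,2) = 17 − 9 = 8 completes the 17 down.
(2,1) = 16 − 9 = 7 completes the 16 across.
(1,1) = 14 − 8 = 6 completes the 14 across.

7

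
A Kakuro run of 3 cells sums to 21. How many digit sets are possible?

3 distinct digits from 1–9 sum between 6 and 24.
Enumerating: {4,8,9}, {5,7,9}, {6,7,8}.

3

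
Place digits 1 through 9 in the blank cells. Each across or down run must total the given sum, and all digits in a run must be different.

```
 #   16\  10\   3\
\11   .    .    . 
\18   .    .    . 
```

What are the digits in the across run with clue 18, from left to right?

9 7 2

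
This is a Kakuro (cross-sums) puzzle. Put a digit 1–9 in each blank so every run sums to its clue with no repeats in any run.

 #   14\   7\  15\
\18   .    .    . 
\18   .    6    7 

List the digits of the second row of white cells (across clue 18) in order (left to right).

5 6 7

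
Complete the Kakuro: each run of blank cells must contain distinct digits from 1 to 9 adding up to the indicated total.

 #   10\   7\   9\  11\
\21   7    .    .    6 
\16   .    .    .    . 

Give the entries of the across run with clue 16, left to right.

R2C1 = 10 − 7 = 3 completes the 10 down.
R2C4 = 11 − 6 = 5 completes the 11 down.
Nothing is forced directly, so branch on R1C2, whose candidates are 3 or 5. If R1C2 = 3: that forces R1C3 = 5, after which R2C2 would have to be in {1,2,6,7} for the 16 across but in {4} for the 7 down — contradiction. So R1C2 = 5.
R1C3 = 21 − 18 = 3 completes the 21 across.
R2C2 = 7 − 5 = 2 completes the 7 down.
R2C3 = 16 − 10 = 6 completes the 16 across.

3, 2, 6, 5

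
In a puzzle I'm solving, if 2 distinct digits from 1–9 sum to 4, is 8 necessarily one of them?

No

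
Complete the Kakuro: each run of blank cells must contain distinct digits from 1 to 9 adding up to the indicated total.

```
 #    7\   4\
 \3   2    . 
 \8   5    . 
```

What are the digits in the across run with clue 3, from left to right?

2 1

3 in 2 cells must be {1,2}; 4 in 2 cells must be {1,3}.
R1C2 = 3 − 2 = 1 completes the 3 across.
R2C2 = 8 − 5 = 3 completes the 8 across.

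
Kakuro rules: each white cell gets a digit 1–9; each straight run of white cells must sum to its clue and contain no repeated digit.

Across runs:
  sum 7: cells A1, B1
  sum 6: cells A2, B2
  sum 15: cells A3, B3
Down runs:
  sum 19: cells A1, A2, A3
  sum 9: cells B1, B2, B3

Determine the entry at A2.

4

The 15 across and the 9 down share only 6, so B3 = 6.
A3 = 15 − 6 = 9 completes the 15 across.
Nothing is forced directly, so branch on B1, whose candidates are 1 or 2. If B1 = 2: then A1 would have to be in {5} for the 7 across but in {2,3,4,6,7,8} for the 19 down — contradiction. So B1 = 1.
A1 = 7 − 1 = 6 completes the 7 across.
A2 = 19 − 15 = 4 completes the 19 down.
B2 = 6 − 4 = 2 completes the 6 across.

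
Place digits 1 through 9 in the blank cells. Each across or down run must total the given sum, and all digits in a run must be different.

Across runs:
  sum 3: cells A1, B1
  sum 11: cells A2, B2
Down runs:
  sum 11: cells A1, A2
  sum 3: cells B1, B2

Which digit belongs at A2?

3 in 2 cells must be {1,2}.
The 3 across and the 11 down share only 2, so A1 = 2.
B1 = 3 − 2 = 1 completes the 3 across.
A2 = 11 − 2 = 9 completes the 11 down.
B2 = 11 − 9 = 2 completes the 11 across.

9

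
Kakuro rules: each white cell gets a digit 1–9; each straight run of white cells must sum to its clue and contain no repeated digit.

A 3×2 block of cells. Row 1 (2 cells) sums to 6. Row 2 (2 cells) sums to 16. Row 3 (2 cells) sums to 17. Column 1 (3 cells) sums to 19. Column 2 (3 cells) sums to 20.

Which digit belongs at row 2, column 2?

7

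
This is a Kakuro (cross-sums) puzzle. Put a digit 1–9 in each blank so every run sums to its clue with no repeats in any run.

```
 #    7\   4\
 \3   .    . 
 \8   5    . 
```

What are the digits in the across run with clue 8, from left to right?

5, 3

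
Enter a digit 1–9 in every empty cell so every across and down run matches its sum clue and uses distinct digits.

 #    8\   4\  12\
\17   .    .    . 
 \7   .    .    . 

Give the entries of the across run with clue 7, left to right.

2, 1, 4

7 in 3 cells must be {1,2,4}; 4 in 2 cells must be {1,3}.
The 7 across and the 4 down share only 1, so R2C2 = 1.
Given what's placed, R2C3 must be 4 to fit the 7 across and 12 down.
R1C2 = 4 − 1 = 3 completes the 4 down.
R1C3 = 12 − 4 = 8 completes the 12 down.
R2C1 = 7 − 5 = 2 completes the 7 across.
R1C1 = 17 − 11 = 6 completes the 17 across.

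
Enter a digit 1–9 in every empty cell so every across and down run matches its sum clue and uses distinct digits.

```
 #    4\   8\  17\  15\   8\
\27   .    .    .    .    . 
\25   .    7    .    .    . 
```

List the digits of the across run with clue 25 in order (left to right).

1, 7, 9, 6, 2

4 in 2 cells must be {1,3}; 17 in 2 cells must be {8,9}.
R1C2 = 8 − 7 = 1 completes the 8 down.
Given what's placed, R1C1 must be 3 to fit the 27 across and 4 down.
Given what's placed, R1C5 must be 6 to fit the 27 across and 8 down.
R2C1 = 4 − 3 = 1 completes the 4 down.
R2C5 = 8 − 6 = 2 completes the 8 down.
Given what's placed, R2C3 must be 9 to fit the 25 across and 17 down.
R2C4 = 25 − 19 = 6 completes the 25 across.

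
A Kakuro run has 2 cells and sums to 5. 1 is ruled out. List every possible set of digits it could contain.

2 distinct digits from 1–9 sum between 3 and 17.
Dropping sets that contain 1.
Only one set works: {2,3}.

{2,3}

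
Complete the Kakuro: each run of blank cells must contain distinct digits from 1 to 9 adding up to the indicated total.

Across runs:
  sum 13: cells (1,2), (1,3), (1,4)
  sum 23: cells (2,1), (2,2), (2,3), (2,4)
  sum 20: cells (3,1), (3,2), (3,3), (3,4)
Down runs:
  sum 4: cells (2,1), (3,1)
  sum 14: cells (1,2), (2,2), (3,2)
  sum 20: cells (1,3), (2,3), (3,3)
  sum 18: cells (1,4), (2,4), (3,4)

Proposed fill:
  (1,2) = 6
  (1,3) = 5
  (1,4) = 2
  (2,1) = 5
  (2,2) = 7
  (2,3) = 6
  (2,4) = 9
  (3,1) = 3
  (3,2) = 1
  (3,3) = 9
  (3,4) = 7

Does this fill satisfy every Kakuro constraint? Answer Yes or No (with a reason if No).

No — the down run (2,1)–(3,1) sums to 8, not 4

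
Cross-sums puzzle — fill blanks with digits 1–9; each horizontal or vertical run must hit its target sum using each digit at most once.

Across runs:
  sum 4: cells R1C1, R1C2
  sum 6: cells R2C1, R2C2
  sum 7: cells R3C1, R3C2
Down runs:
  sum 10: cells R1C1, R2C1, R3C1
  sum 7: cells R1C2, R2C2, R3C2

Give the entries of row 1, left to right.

3 1

4 in 2 cells must be {1,3}; 7 in 3 cells must be {1,2,4}.
The 4 across and the 7 down share only 1, so R1C2 = 1.
R1C1 = 4 − 1 = 3 completes the 4 across.
Nothing is forced directly, so branch on R2C2, whose candidates are 2 or 4. If R2C2 = 2: then R2C1 would have to be in {4} for the 6 across but in {1,2,5,6} for the 10 down — contradiction. So R2C2 = 4.
R2C1 = 6 − 4 = 2 completes the 6 across.
R3C1 = 10 − 5 = 5 completes the 10 down.
R3C2 = 7 − 5 = 2 completes the 7 across.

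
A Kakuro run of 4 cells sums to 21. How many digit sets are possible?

11

4 distinct digits from 1–9 sum between 10 and 30.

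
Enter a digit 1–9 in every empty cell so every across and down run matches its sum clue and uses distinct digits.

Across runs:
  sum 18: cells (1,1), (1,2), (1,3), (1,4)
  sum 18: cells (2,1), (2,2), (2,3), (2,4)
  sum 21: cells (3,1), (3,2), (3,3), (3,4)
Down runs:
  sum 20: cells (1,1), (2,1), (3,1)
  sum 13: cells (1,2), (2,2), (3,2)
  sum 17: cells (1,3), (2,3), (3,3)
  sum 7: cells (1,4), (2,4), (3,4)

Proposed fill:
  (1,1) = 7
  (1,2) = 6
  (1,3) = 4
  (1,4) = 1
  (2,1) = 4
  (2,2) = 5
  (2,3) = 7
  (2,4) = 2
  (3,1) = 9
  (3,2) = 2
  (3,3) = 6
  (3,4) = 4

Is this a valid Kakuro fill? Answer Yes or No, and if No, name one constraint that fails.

Across: 7+6+4+1=18; 4+5+7+2=18; 9+2+6+4=21. Down: 7+4+9=20; 6+5+2=13; 4+7+6=17; 1+2+4=7. No digit repeats within any run.

Yes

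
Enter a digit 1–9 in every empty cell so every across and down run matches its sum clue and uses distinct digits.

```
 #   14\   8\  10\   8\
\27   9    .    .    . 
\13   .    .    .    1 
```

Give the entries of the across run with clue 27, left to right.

R1C4 = 8 − 1 = 7 completes the 8 down.
R2C1 = 14 − 9 = 5 completes the 14 down.
Given what's placed, R2C2 must be 3 to fit the 13 across and 8 down.
R2C3 = 13 − 9 = 4 completes the 13 across.
R1C2 = 8 − 3 = 5 completes the 8 down.
R1C3 = 27 − 21 = 6 completes the 27 across.

9 5 6 7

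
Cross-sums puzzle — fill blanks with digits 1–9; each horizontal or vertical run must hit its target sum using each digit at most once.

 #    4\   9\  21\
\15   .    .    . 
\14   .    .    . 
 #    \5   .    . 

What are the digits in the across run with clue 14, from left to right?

3 2 9

4 in 2 cells must be {1,3}.
Only 4 fits R3C3 under both its across sum 5 and down sum 21.
R3C2 = 5 − 4 = 1 completes the 5 across.
Nothing is forced directly, so branch on R1C1, whose candidates are 1 or 3. If R1C1 = 3: that forces R1C2 = 5, after which R1C3 would have to be in {7} for the 15 across but in {8,9} for the 21 down — contradiction. So R1C1 = 1.
R2C1 = 4 − 1 = 3 completes the 4 down.
R2C3 = 9: the only remaining digit allowed by both the 14 across and the 21 down.
R1C3 = 21 − 13 = 8 completes the 21 down.
R2C2 = 14 − 12 = 2 completes the 14 across.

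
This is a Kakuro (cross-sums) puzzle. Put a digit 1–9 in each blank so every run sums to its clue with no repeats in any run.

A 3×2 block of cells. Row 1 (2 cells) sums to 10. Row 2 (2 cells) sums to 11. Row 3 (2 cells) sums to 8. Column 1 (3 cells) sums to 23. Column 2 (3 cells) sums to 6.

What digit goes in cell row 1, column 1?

9

23 in 3 cells must be {6,8,9}; 6 in 3 cells must be {1,2,3}.
The 8 across and the 23 down share only 6, so (3,1) = 6.
(3,2) = 8 − 6 = 2 completes the 8 across.
Given what's placed, (2,2) must be 3 to fit the 11 across and 6 down.
(1,2) = 6 − 5 = 1 completes the 6 down.
(2,1) = 11 − 3 = 8 completes the 11 across.
(1,1) = 10 − 1 = 9 completes the 10 across.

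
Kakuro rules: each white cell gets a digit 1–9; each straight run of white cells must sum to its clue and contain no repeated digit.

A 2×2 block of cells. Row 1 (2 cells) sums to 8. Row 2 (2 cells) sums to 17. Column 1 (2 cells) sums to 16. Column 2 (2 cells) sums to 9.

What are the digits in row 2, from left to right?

9, 8

17 in 2 cells must be {8,9}; 16 in 2 cells must be {7,9}.
The 8 across and the 16 down share only 7, so (1,1) = 7.
(1,2) = 8 − 7 = 1 completes the 8 across.
(2,1) = 16 − 7 = 9 completes the 16 down.
(2,2) = 17 − 9 = 8 completes the 17 across.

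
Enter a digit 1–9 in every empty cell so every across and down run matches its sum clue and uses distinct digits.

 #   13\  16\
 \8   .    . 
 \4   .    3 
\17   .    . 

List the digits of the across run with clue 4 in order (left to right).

1 3

4 in 2 cells must be {1,3}; 17 in 2 cells must be {8,9}.
R2C1 = 4 − 3 = 1 completes the 4 across.
Nothing is forced directly, so branch on R3C1, whose candidates are 8 or 9. If R3C1 = 8: then R1C1 would have to be in {1,2,3,5,6,7} for the 8 across but in {4} for the 13 down — contradiction. So R3C1 = 9.
R1C1 = 13 − 10 = 3 completes the 13 down.
R1C2 = 8 − 3 = 5 completes the 8 across.
R3C2 = 17 − 9 = 8 completes the 17 across.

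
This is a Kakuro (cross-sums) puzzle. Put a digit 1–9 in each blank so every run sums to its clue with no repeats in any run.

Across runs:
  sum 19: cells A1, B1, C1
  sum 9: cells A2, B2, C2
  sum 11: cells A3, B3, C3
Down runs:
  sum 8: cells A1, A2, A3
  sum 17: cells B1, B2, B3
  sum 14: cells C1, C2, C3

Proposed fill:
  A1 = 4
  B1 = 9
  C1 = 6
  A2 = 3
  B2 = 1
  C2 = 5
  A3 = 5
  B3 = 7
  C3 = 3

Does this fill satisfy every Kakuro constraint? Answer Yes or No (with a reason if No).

No — the across run A3–C3 sums to 15, not 11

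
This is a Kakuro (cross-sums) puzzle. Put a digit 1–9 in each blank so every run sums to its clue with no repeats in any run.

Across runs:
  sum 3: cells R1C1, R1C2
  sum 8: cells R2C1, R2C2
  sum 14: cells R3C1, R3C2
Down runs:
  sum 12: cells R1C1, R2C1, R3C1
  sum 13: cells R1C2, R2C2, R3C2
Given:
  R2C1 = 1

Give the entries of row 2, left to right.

1 7

3 in 2 cells must be {1,2}.
R1C1 = 2: the only remaining digit allowed by both the 3 across and the 12 down.
R1C2 = 3 − 2 = 1 completes the 3 across.
R2C2 = 8 − 1 = 7 completes the 8 across.
R3C1 = 12 − 3 = 9 completes the 12 down.
R3C2 = 14 − 9 = 5 completes the 14 across.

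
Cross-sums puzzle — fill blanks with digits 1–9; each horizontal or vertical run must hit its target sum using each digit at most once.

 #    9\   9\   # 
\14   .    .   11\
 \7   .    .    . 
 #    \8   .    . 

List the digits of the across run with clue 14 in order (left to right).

7 in 3 cells must be {1,2,4}.
Nothing is forced directly, so branch on R1C2, whose candidates are 5 or 6. If R1C2 = 5: then R1C1 would have to be in {9} for the 14 across but in {1,2,3,4,5,6,7,8} for the 9 down — contradiction. So R1C2 = 6.
R1C1 = 14 − 6 = 8 completes the 14 across.
R2C1 = 9 − 8 = 1 completes the 9 down.
R2C2 = 2: the only remaining digit allowed by both the 7 across and the 9 down.
R2C3 = 7 − 3 = 4 completes the 7 across.
R3C2 = 9 − 8 = 1 completes the 9 down.
R3C3 = 8 − 1 = 7 completes the 8 across.

8, 6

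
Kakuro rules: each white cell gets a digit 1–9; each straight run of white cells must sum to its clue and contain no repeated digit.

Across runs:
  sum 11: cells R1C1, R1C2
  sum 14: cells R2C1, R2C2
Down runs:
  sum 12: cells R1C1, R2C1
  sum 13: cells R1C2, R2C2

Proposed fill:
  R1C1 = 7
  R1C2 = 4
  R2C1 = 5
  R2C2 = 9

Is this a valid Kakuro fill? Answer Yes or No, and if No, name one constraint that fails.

Across: 7+4=11; 5+9=14. Down: 7+5=12; 4+9=13. No digit repeats within any run.

Yes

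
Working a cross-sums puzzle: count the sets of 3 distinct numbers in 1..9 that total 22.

3 distinct digits from 1–9 sum between 6 and 24.
Enumerating: {5,8,9}, {6,7,9}.

2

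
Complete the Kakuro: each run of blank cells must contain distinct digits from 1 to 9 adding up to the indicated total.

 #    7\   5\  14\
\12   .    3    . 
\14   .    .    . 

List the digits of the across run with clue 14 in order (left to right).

3 2 9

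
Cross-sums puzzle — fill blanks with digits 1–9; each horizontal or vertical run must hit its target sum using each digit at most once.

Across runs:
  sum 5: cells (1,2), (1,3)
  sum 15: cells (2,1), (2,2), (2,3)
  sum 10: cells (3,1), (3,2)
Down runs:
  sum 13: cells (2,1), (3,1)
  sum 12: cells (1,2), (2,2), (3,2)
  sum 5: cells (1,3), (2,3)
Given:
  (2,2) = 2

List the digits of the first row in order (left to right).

4, 1

Given what's placed, (2,3) must be 4 to fit the 15 across and 5 down.
(1,3) = 5 − 4 = 1 completes the 5 down.
(2,1) = 15 − 6 = 9 completes the 15 across.
(3,1) = 13 − 9 = 4 completes the 13 down.
(3,2) = 10 − 4 = 6 completes the 10 across.
(1,2) = 5 − 1 = 4 completes the 5 across.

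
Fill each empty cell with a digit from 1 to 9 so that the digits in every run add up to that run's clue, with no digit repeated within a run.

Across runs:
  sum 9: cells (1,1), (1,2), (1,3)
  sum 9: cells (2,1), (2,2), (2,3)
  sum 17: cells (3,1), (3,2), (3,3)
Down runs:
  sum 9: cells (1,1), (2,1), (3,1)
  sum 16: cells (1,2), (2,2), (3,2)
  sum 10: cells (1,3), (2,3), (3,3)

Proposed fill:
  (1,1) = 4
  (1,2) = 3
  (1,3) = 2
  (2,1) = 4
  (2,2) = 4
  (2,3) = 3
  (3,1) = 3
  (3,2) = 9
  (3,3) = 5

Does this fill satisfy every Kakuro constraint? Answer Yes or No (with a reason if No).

No — the down run (1,1)–(3,1) sums to 11, not 9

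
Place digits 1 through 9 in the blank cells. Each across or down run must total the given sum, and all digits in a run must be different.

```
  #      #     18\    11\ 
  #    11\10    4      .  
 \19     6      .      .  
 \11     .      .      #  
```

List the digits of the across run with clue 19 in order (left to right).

6, 8, 5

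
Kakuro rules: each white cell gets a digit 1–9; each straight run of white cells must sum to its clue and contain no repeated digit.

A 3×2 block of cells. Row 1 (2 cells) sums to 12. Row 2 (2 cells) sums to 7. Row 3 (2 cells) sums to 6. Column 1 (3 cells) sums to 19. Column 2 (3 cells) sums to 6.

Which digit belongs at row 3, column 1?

4

6 in 3 cells must be {1,2,3}.
The 12 across and the 6 down share only 3, so (1,2) = 3.
(1,1) = 12 − 3 = 9 completes the 12 across.
Nothing is forced directly, so branch on (2,2), whose candidates are 1 or 2. If (2,2) = 2: then (2,1) would have to be in {5} for the 7 across but in {2,3,4,6,7,8} for the 19 down — contradiction. So (2,2) = 1.
(2,1) = 7 − 1 = 6 completes the 7 across.
(3,1) = 19 − 15 = 4 completes the 19 down.
(3,2) = 6 − 4 = 2 completes the 6 across.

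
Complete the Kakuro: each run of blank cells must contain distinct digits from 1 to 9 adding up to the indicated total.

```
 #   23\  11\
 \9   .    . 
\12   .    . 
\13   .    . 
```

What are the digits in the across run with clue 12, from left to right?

9 3

23 in 3 cells must be {6,8,9}.
Nothing is forced directly, so branch on R1C1, whose candidates are 6 or 8. If R1C1 = 6: that forces R1C2 = 3, R2C2 = 7, after which R3C2 would have to be in {4,5,6,7,8,9} for the 13 across but in {1} for the 11 down — contradiction. So R1C1 = 8.
R1C2 = 9 − 8 = 1 completes the 9 across.
Given what's placed, R2C1 must be 9 to fit the 12 across and 23 down.
R2C2 = 12 − 9 = 3 completes the 12 across.
R3C1 = 23 − 17 = 6 completes the 23 down.
R3C2 = 13 − 6 = 7 completes the 13 across.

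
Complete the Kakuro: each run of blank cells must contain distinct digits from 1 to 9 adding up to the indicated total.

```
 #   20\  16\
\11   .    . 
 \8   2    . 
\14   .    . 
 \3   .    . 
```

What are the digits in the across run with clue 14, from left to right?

9 5

3 in 2 cells must be {1,2}.
R2C2 = 8 − 2 = 6 completes the 8 across.
Given what's placed, R3C2 must be 5 to fit the 14 across and 16 down.
Given what's placed, R4C1 must be 1 to fit the 3 across and 20 down.
R4C2 = 3 − 1 = 2 completes the 3 across.
R1C2 = 16 − 13 = 3 completes the 16 down.
R3C1 = 14 − 5 = 9 completes the 14 across.
R1C1 = 11 − 3 = 8 completes the 11 across.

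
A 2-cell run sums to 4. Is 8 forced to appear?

The only way to make 4 from 2 distinct digits is {1,3}, which does not contain 8.

No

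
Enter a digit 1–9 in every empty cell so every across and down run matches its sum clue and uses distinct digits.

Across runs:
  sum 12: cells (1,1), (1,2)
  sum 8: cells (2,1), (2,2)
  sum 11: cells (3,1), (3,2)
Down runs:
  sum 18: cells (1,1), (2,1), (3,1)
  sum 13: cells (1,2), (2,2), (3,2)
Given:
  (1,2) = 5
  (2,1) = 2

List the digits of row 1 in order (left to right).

7 5

(1,1) = 12 − 5 = 7 completes the 12 across.
(2,2) = 8 − 2 = 6 completes the 8 across.
(3,1) = 18 − 9 = 9 completes the 18 down.
(3,2) = 11 − 9 = 2 completes the 11 across.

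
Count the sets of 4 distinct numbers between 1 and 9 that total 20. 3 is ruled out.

7

4 distinct digits from 1–9 sum between 10 and 30.
Dropping sets that contain 3.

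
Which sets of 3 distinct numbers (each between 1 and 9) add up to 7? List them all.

3 distinct digits from 1–9 sum between 6 and 24.
Only one set works: {1,2,4}.

{1,2,4}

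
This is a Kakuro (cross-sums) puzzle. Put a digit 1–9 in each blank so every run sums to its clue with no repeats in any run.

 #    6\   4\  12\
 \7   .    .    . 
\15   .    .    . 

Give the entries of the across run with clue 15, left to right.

4, 3, 8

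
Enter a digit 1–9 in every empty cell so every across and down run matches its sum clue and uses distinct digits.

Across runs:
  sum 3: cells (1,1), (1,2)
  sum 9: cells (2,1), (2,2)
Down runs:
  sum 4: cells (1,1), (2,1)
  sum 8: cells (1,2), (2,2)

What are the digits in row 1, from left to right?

1, 2

3 in 2 cells must be {1,2}; 4 in 2 cells must be {1,3}.
The 3 across and the 4 down share only 1, so (1,1) = 1.
(1,2) = 3 − 1 = 2 completes the 3 across.
(2,1) = 4 − 1 = 3 completes the 4 down.
(2,2) = 9 − 3 = 6 completes the 9 across.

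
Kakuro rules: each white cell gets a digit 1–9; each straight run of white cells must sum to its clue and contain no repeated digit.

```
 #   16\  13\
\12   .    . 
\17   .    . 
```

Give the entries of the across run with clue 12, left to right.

17 in 2 cells must be {8,9}; 16 in 2 cells must be {7,9}.
The 17 across and the 16 down share only 9, so R2C1 = 9.
R2C2 = 17 − 9 = 8 completes the 17 across.
R1C1 = 16 − 9 = 7 completes the 16 down.
R1C2 = 12 − 7 = 5 completes the 12 across.

7 5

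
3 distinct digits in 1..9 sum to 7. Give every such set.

{1,2,4}

3 distinct digits from 1–9 sum between 6 and 24.
Only one set works: {1,2,4}.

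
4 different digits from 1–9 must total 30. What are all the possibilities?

4 distinct digits from 1–9 sum between 10 and 30.
Only one set works: {6,7,8,9}.

{6,7,8,9}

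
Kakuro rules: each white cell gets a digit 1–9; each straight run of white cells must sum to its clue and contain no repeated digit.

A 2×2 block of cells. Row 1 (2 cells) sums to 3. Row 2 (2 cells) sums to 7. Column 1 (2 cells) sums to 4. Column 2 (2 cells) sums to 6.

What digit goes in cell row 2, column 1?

3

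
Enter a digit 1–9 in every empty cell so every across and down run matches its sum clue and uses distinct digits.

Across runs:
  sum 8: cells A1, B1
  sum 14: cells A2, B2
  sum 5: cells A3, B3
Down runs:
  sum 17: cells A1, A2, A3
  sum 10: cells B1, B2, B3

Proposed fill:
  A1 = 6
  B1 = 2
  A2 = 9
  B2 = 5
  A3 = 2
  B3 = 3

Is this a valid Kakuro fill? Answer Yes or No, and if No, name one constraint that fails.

Across: 6+2=8; 9+5=14; 2+3=5. Down: 6+9+2=17; 2+5+3=10. No digit repeats within any run.

Yes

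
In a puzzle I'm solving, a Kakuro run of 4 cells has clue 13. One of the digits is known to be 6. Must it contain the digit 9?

No

The only way to make 13 from 4 distinct digits under that restriction is {1,2,4,6}, which does not contain 9.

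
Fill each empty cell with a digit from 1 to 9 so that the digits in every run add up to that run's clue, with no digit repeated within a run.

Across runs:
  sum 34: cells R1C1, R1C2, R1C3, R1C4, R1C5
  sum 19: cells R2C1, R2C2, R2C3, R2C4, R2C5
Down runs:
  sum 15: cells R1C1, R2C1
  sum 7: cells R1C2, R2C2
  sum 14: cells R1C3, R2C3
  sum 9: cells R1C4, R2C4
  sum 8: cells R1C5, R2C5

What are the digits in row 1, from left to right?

7, 4, 9, 8, 6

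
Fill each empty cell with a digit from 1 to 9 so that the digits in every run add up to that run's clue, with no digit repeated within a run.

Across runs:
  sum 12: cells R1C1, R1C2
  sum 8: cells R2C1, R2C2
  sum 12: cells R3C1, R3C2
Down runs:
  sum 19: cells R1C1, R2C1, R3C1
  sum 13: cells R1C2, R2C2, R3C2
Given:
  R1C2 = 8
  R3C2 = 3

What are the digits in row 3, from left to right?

9 3

R1C1 = 12 − 8 = 4 completes the 12 across.
R2C2 = 13 − 11 = 2 completes the 13 down.
R3C1 = 12 − 3 = 9 completes the 12 across.
R2C1 = 8 − 2 = 6 completes the 8 across.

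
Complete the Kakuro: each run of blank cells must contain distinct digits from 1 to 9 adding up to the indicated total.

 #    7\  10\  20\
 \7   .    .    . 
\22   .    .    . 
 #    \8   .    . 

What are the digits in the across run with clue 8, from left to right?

7 in 3 cells must be {1,2,4}.
Only 4 fits R1C3 under both its across sum 7 and down sum 20.
Given what's placed, R3C3 must be 7 to fit the 8 across and 20 down.
R2C3 = 20 − 11 = 9 completes the 20 down.
R3C2 = 8 − 7 = 1 completes the 8 across.

1, 7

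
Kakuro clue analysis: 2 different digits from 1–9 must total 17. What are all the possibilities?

{8,9}

2 distinct digits from 1–9 sum between 3 and 17.
Only one set works: {8,9}.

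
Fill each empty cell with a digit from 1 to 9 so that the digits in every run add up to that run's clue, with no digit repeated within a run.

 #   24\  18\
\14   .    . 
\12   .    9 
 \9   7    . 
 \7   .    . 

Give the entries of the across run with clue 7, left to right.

6 1

R2C1 = 12 − 9 = 3 completes the 12 across.
R3C2 = 9 − 7 = 2 completes the 9 across.
R1C2 = 6: the only remaining digit allowed by both the 14 across and the 18 down.
R4C2 = 18 − 17 = 1 completes the 18 down.
R1C1 = 14 − 6 = 8 completes the 14 across.
R4C1 = 7 − 1 = 6 completes the 7 across.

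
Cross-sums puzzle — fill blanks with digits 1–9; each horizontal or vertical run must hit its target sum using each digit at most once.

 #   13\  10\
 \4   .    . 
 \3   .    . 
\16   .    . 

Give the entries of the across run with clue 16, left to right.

9 7

4 in 2 cells must be {1,3}; 3 in 2 cells must be {1,2}; 16 in 2 cells must be {7,9}.
The 16 across and the 10 down share only 7, so R3C2 = 7.
Given what's placed, R1C2 must be 1 to fit the 4 across and 10 down.
R2C2 = 10 − 8 = 2 completes the 10 down.
R3C1 = 16 − 7 = 9 completes the 16 across.
R1C1 = 4 − 1 = 3 completes the 4 across.
R2C1 = 3 − 2 = 1 completes the 3 across.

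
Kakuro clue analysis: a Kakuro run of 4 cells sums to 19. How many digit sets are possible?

4 distinct digits from 1–9 sum between 10 and 30.

11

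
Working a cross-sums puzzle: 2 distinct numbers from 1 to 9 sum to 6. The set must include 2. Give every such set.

{2,4}

2 distinct digits from 1–9 sum between 3 and 17.
Keeping only sets containing 2.
Only one set works: {2,4}.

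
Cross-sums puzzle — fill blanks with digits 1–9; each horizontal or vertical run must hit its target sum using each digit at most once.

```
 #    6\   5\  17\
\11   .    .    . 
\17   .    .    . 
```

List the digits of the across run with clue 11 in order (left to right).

1, 2, 8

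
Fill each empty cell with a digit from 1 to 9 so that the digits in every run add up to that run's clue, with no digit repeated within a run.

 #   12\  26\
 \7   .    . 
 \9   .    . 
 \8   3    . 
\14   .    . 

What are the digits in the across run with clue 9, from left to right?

2 7

R3C2 = 8 − 3 = 5 completes the 8 across.
R4C1 = 6: the only remaining digit allowed by both the 14 across and the 12 down.
R4C2 = 14 − 6 = 8 completes the 14 across.
Nothing is forced directly, so branch on R1C1, whose candidates are 1 or 2. If R1C1 = 2: then R1C2 would have to be in {5} for the 7 across but in {4,6,7,9} for the 26 down — contradiction. So R1C1 = 1.
R1C2 = 7 − 1 = 6 completes the 7 across.
R2C1 = 12 − 10 = 2 completes the 12 down.
R2C2 = 9 − 2 = 7 completes the 9 across.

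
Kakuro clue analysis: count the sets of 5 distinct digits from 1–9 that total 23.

5 distinct digits from 1–9 sum between 15 and 35.

11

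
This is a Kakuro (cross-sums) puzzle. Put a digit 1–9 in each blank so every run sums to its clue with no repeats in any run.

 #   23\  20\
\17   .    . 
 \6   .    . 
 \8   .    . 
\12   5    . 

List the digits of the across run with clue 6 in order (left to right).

2 4

17 in 2 cells must be {8,9}.
R4C2 = 12 − 5 = 7 completes the 12 across.
Nothing is forced directly, so branch on R1C1, whose candidates are 8 or 9. If R1C1 = 8: that forces R1C2 = 9, R2C2 = 1, R3C2 = 3, after which R2C1 would have to be in {5} for the 6 across but in {1,3,4,6,7,9} for the 23 down — contradiction. So R1C1 = 9.
R1C2 = 17 − 9 = 8 completes the 17 across.
Nothing is forced directly, so branch on R2C1, whose candidates are 1 or 2. If R2C1 = 1: then R2C2 would have to be in {5} for the 6 across but in {1,2,3,4} for the 20 down — contradiction. So R2C1 = 2.
R2C2 = 6 − 2 = 4 completes the 6 across.
R3C1 = 23 − 16 = 7 completes the 23 down.
R3C2 = 8 − 7 = 1 completes the 8 across.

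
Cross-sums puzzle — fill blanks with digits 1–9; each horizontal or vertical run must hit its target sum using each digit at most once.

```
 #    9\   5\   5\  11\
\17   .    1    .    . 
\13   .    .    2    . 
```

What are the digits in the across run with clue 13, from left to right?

1, 4, 2, 6

R1C3 = 5 − 2 = 3 completes the 5 down.
R2C2 = 5 − 1 = 4 completes the 5 down.
R2C4 = 6: the only remaining digit allowed by both the 13 across and the 11 down.
R1C4 = 11 − 6 = 5 completes the 11 down.
R2C1 = 13 − 12 = 1 completes the 13 across.
R1C1 = 17 − 9 = 8 completes the 17 across.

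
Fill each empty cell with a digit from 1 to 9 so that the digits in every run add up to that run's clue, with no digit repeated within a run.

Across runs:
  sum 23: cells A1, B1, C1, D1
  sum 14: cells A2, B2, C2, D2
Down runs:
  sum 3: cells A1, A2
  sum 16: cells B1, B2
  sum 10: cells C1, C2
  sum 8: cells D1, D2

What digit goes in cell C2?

4

3 in 2 cells must be {1,2}; 16 in 2 cells must be {7,9}.
Only 7 fits B2 under both its across sum 14 and down sum 16.
B1 = 16 − 7 = 9 completes the 16 down.
Nothing is forced directly, so branch on A1, whose candidates are 1 or 2. If A1 = 2: that forces A2 = 1, D2 = 2, after which D1 would have to be in {4,5,7,8} for the 23 across but in {6} for the 8 down — contradiction. So A1 = 1.
A2 = 3 − 1 = 2 completes the 3 down.
D2 = 1: the only remaining digit allowed by both the 14 across and the 8 down.
D1 = 8 − 1 = 7 completes the 8 down.
C2 = 14 − 10 = 4 completes the 14 across.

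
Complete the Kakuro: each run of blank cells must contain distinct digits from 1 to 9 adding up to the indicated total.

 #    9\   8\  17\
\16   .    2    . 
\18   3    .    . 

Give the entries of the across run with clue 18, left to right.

3, 6, 9

17 in 2 cells must be {8,9}.
R1C1 = 9 − 3 = 6 completes the 9 down.
R1C3 = 16 − 8 = 8 completes the 16 across.
R2C2 = 8 − 2 = 6 completes the 8 down.
R2C3 = 18 − 9 = 9 completes the 18 across.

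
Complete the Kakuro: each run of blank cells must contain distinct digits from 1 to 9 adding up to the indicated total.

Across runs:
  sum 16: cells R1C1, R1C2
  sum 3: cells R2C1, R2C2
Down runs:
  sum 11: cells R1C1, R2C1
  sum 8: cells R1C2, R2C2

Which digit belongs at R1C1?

16 in 2 cells must be {7,9}; 3 in 2 cells must be {1,2}.
The 16 across and the 8 down share only 7, so R1C2 = 7.
The 3 across and the 11 down share only 2, so R2C1 = 2.
R2C2 = 3 − 2 = 1 completes the 3 across.
R1C1 = 16 − 7 = 9 completes the 16 across.

9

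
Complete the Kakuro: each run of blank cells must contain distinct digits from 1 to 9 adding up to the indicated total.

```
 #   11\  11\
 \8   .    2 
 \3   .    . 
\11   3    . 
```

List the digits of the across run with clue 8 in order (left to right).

3 in 2 cells must be {1,2}.
R1C1 = 8 − 2 = 6 completes the 8 across.
R2C1 = 11 − 9 = 2 completes the 11 down.
R2C2 = 3 − 2 = 1 completes the 3 across.
R3C2 = 11 − 3 = 8 completes the 11 across.

6 2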